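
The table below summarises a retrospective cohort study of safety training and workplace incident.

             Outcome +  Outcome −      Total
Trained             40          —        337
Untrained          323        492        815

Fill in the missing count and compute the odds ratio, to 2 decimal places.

The missing cell is in the exposed row: 337 − 40 = 297.
So a = 40, b = 297, c = 323, d = 492.
OR = (a·d)/(b·c) = (40 × 492) / (297 × 323) = 19680 / 95931 = 0.20515

0.21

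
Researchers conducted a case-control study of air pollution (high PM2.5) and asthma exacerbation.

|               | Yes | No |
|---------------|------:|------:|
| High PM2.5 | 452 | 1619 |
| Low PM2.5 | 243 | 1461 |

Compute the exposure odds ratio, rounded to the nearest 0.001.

Cells: a = 452, b = 1619, c = 243, d = 1461.
OR = (a·d)/(b·c) = (452 × 1461) / (1619 × 243) = 660372 / 393417 = 1.67855
The odds of asthma exacerbation are about 1.68 times as high in the high pm2.5 group.

1.679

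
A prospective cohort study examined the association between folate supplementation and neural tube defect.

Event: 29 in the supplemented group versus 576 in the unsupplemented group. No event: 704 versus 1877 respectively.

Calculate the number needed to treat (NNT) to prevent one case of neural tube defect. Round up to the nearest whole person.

6

Risk in treated group = 29/733 = 0.03956; risk in control = 576/2453 = 0.23481.
Absolute risk reduction = 0.23481 − 0.03956 = 0.19525
NNT = 1 / ARR = 1 / 0.19525 = 5.122 → round up → 6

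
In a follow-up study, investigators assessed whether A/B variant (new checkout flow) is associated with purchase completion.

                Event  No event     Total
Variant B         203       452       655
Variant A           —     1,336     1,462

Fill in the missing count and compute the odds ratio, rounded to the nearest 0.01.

4.76

The missing cell is in the unexposed row: 1462 − 1336 = 126.
So a = 203, b = 452, c = 126, d = 1336.
OR = (a·d)/(b·c) = (203 × 1336) / (452 × 126) = 271208 / 56952 = 4.76205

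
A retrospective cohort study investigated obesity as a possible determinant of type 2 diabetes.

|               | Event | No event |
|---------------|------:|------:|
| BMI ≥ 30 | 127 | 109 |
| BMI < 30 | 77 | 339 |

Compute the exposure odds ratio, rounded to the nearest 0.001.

5.130

Cells: a = 127, b = 109, c = 77, d = 339.
OR = (a·d)/(b·c) = (127 × 339) / (109 × 77) = 43053 / 8393 = 5.12963
The odds of type 2 diabetes are about 5.13 times as high in the bmi ≥ 30 group.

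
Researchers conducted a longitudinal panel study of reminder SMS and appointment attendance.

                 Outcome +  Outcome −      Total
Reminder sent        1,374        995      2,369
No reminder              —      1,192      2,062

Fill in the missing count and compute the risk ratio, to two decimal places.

The missing cell is in the unexposed row: 2062 − 1192 = 870.
So a = 1374, b = 995, c = 870, d = 1192.
RR = [a/(a+b)] / [c/(c+d)] = (1374/2369) / (870/2062) = 0.57999/0.42192 = 1.37465

1.37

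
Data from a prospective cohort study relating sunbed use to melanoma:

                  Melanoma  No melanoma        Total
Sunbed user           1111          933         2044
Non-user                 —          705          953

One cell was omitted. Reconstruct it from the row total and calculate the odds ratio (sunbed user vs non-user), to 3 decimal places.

The missing cell is in the unexposed row: 953 − 705 = 248.
So a = 1111, b = 933, c = 248, d = 705.
OR = (a·d)/(b·c) = (1111 × 705) / (933 × 248) = 783255 / 231384 = 3.38509

3.385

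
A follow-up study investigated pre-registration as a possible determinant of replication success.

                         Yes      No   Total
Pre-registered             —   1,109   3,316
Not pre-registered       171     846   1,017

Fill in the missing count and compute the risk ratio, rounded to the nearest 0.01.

The missing cell is in the exposed row: 3316 − 1109 = 2207.
So a = 2207, b = 1109, c = 171, d = 846.
RR = [a/(a+b)] / [c/(c+d)] = (2207/3316) / (171/1017) = 0.66556/0.16814 = 3.95834

3.96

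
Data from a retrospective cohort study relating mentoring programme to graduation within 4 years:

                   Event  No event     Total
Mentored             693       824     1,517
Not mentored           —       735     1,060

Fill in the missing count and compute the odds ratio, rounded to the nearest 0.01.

The missing cell is in the unexposed row: 1060 − 735 = 325.
So a = 693, b = 824, c = 325, d = 735.
OR = (a·d)/(b·c) = (693 × 735) / (824 × 325) = 509355 / 267800 = 1.90200

1.90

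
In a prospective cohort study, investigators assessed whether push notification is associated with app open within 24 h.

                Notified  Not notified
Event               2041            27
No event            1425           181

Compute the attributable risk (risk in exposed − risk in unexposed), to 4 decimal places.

Reading the table with exposure as columns: a = 2041 (Notified, case), b = 1425 (Notified, non-case), c = 27 (Not notified, case), d = 181.
Risk in exposed = 2041/3466 = 0.588863; risk in unexposed = 27/208 = 0.129808.
Risk difference = 0.588863 − 0.129808 = 0.459056

0.4591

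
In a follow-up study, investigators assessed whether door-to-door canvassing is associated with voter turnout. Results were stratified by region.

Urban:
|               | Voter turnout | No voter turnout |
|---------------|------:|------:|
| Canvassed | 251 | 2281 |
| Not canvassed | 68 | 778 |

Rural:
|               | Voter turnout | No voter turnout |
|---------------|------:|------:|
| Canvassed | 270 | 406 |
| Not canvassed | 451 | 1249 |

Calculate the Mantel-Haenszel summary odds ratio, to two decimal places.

OR_MH = Σ(aᵢdᵢ/nᵢ) / Σ(bᵢcᵢ/nᵢ), where nᵢ is the stratum total.
Stratum 1 (Urban): n = 3378; a·d/n = 251·778/3378 = 57.8088; b·c/n = 2281·68/3378 = 45.9171
Stratum 2 (Rural): n = 2376; a·d/n = 270·1249/2376 = 141.9318; b·c/n = 406·451/2376 = 77.0648
OR_MH = (57.8088 + 141.9318) / (45.9171 + 77.0648) = 199.7406 / 122.9819 = 1.62415

1.62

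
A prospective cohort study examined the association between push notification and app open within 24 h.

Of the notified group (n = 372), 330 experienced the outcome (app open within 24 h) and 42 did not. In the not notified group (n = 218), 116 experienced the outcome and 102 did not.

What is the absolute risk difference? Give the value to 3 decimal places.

0.355

From the description: a = 330, b = 42, c = 116, d = 102.
Risk in exposed = 330/372 = 0.887097; risk in unexposed = 116/218 = 0.532110.
Risk difference = 0.887097 − 0.532110 = 0.354987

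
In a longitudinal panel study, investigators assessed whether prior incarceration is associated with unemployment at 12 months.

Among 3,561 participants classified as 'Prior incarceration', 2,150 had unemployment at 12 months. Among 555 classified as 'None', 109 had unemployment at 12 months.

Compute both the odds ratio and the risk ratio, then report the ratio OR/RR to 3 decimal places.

2.028

From the description: a = 2150, b = 1411, c = 109, d = 446.
OR = (2150·446)/(1411·109) = 958900/153799 = 6.23476
Risk in exposed = 2150/3561 = 0.60376; risk in unexposed = 109/555 = 0.19640; RR = 3.07421
OR/RR = 6.23476 / 3.07421 = 2.02809
The outcome is not rare, so the OR lies further from 1 than the RR.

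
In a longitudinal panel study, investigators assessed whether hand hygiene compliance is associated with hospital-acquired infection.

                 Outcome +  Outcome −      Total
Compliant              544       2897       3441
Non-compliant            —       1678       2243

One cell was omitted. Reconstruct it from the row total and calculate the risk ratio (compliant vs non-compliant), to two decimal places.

0.63

The missing cell is in the unexposed row: 2243 − 1678 = 565.
So a = 544, b = 2897, c = 565, d = 1678.
RR = [a/(a+b)] / [c/(c+d)] = (544/3441) / (565/2243) = 0.15809/0.25189 = 0.62762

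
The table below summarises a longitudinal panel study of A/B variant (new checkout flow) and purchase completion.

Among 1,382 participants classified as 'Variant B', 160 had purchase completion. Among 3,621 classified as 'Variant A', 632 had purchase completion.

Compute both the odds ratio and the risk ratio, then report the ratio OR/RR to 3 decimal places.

0.934

From the description: a = 160, b = 1222, c = 632, d = 2989.
OR = (160·2989)/(1222·632) = 478240/772304 = 0.61924
Risk in exposed = 160/1382 = 0.11577; risk in unexposed = 632/3621 = 0.17454; RR = 0.66332
OR/RR = 0.61924 / 0.66332 = 0.93354
The outcome is not rare, so the OR lies further from 1 than the RR.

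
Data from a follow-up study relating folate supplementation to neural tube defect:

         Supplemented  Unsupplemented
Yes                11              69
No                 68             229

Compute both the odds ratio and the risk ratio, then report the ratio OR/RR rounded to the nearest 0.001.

Reading the table with exposure as columns: a = 11 (Supplemented, case), b = 68 (Supplemented, non-case), c = 69 (Unsupplemented, case), d = 229.
OR = (11·229)/(68·69) = 2519/4692 = 0.53687
Risk in exposed = 11/79 = 0.13924; risk in unexposed = 69/298 = 0.23154; RR = 0.60136
OR/RR = 0.53687 / 0.60136 = 0.89277
The outcome is not rare, so the OR lies further from 1 than the RR.

0.893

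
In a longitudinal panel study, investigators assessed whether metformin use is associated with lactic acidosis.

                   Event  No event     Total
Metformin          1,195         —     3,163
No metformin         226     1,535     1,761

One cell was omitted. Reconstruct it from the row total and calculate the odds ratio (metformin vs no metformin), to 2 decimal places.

4.12

The missing cell is in the exposed row: 3163 − 1195 = 1968.
So a = 1195, b = 1968, c = 226, d = 1535.
OR = (a·d)/(b·c) = (1195 × 1535) / (1968 × 226) = 1834325 / 444768 = 4.12423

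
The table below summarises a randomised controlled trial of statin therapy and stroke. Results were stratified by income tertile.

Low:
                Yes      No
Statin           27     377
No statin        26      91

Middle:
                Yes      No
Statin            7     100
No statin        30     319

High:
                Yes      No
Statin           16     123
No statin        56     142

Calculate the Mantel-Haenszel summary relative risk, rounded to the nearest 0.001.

RR_MH = Σ(aᵢ·n₀ᵢ/nᵢ) / Σ(cᵢ·n₁ᵢ/nᵢ), with n₁ᵢ = aᵢ+bᵢ (exposed), n₀ᵢ = cᵢ+dᵢ (unexposed), nᵢ = n₁ᵢ+n₀ᵢ.
Stratum 1 (Low): n₁ = 404, n₀ = 117, n = 521; a·n₀/n = 27·117/521 = 6.0633; c·n₁/n = 26·404/521 = 20.1612
Stratum 2 (Middle): n₁ = 107, n₀ = 349, n = 456; a·n₀/n = 7·349/456 = 5.3575; c·n₁/n = 30·107/456 = 7.0395
Stratum 3 (High): n₁ = 139, n₀ = 198, n = 337; a·n₀/n = 16·198/337 = 9.4006; c·n₁/n = 56·139/337 = 23.0979
RR_MH = (6.0633 + 5.3575 + 9.4006) / (20.1612 + 7.0395 + 23.0979) = 20.8214 / 50.2986 = 0.41396

0.414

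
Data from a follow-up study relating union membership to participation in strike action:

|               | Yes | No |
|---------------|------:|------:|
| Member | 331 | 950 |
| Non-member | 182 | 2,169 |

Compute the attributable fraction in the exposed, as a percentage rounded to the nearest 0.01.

70.04

Cells: a = 331, b = 950, c = 182, d = 2169.
Risk in exposed = 331/1281 = 0.25839; risk in unexposed = 182/2351 = 0.07741.
RR = 0.25839/0.07741 = 3.33780
AR% = (RR − 1)/RR × 100 = (3.33780 − 1)/3.33780 × 100 = 70.0401%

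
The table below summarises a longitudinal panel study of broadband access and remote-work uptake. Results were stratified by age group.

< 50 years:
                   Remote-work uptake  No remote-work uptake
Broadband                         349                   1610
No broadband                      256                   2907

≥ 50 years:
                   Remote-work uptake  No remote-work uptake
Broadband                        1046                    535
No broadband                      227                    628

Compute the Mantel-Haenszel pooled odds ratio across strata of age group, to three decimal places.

3.589

OR_MH = Σ(aᵢdᵢ/nᵢ) / Σ(bᵢcᵢ/nᵢ), where nᵢ is the stratum total.
Stratum 1 (< 50 years): n = 5122; a·d/n = 349·2907/5122 = 198.0756; b·c/n = 1610·256/5122 = 80.4686
Stratum 2 (≥ 50 years): n = 2436; a·d/n = 1046·628/2436 = 269.6585; b·c/n = 535·227/2436 = 49.8543
OR_MH = (198.0756 + 269.6585) / (80.4686 + 49.8543) = 467.7340 / 130.3228 = 3.58904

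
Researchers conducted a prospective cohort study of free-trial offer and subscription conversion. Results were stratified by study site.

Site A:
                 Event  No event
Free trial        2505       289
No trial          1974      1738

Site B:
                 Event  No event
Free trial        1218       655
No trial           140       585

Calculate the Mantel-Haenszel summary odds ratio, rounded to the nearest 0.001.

OR_MH = Σ(aᵢdᵢ/nᵢ) / Σ(bᵢcᵢ/nᵢ), where nᵢ is the stratum total.
Stratum 1 (Site A): n = 6506; a·d/n = 2505·1738/6506 = 669.1808; b·c/n = 289·1974/6506 = 87.6861
Stratum 2 (Site B): n = 2598; a·d/n = 1218·585/2598 = 274.2610; b·c/n = 655·140/2598 = 35.2964
OR_MH = (669.1808 + 274.2610) / (87.6861 + 35.2964) = 943.4417 / 122.9825 = 7.67135

7.671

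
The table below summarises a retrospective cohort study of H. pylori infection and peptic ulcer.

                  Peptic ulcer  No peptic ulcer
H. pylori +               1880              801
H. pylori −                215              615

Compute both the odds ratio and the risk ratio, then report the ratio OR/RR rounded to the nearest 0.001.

2.480

Cells: a = 1880, b = 801, c = 215, d = 615.
OR = (1880·615)/(801·215) = 1156200/172215 = 6.71370
Risk in exposed = 1880/2681 = 0.70123; risk in unexposed = 215/830 = 0.25904; RR = 2.70708
OR/RR = 6.71370 / 2.70708 = 2.48006
The outcome is not rare, so the OR lies further from 1 than the RR.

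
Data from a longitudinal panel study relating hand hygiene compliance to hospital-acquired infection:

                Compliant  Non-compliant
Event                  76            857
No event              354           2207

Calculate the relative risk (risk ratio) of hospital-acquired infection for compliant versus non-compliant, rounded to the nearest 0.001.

Reading the table with exposure as columns: a = 76 (Compliant, case), b = 354 (Compliant, non-case), c = 857 (Non-compliant, case), d = 2207.
Risk in exposed = 76/430 = 0.17674; risk in unexposed = 857/3064 = 0.27970.
RR = 0.17674 / 0.27970 = 0.63191
The risk is 37% lower among the exposed than among the unexposed.

0.632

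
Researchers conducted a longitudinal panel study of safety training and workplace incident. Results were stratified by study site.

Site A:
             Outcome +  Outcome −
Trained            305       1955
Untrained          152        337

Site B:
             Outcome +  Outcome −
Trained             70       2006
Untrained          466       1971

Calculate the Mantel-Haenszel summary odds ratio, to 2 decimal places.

0.22

OR_MH = Σ(aᵢdᵢ/nᵢ) / Σ(bᵢcᵢ/nᵢ), where nᵢ is the stratum total.
Stratum 1 (Site A): n = 2749; a·d/n = 305·337/2749 = 37.3900; b·c/n = 1955·152/2749 = 108.0975
Stratum 2 (Site B): n = 4513; a·d/n = 70·1971/4513 = 30.5717; b·c/n = 2006·466/4513 = 207.1341
OR_MH = (37.3900 + 30.5717) / (108.0975 + 207.1341) = 67.9616 / 315.2315 = 0.21559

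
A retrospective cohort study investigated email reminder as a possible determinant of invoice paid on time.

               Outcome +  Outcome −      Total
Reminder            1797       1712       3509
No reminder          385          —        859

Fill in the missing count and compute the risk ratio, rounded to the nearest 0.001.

1.143

The missing cell is in the unexposed row: 859 − 385 = 474.
So a = 1797, b = 1712, c = 385, d = 474.
RR = [a/(a+b)] / [c/(c+d)] = (1797/3509) / (385/859) = 0.51211/0.44820 = 1.14261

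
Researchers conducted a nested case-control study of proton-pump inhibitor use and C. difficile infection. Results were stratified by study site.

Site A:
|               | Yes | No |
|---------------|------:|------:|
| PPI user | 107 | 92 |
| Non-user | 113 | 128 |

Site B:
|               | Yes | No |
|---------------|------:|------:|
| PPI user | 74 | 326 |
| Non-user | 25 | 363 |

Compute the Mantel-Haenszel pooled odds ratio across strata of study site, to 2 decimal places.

OR_MH = Σ(aᵢdᵢ/nᵢ) / Σ(bᵢcᵢ/nᵢ), where nᵢ is the stratum total.
Stratum 1 (Site A): n = 440; a·d/n = 107·128/440 = 31.1273; b·c/n = 92·113/440 = 23.6273
Stratum 2 (Site B): n = 788; a·d/n = 74·363/788 = 34.0888; b·c/n = 326·25/788 = 10.3426
OR_MH = (31.1273 + 34.0888) / (23.6273 + 10.3426) = 65.2161 / 33.9699 = 1.91982

1.92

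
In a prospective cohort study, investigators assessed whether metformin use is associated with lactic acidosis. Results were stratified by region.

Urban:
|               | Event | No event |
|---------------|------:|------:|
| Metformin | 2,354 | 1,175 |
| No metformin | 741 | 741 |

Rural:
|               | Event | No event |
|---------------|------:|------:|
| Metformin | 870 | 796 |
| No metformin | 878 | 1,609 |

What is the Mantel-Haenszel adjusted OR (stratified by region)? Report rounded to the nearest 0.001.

OR_MH = Σ(aᵢdᵢ/nᵢ) / Σ(bᵢcᵢ/nᵢ), where nᵢ is the stratum total.
Stratum 1 (Urban): n = 5011; a·d/n = 2354·741/5011 = 348.0970; b·c/n = 1175·741/5011 = 173.7527
Stratum 2 (Rural): n = 4153; a·d/n = 870·1609/4153 = 337.0648; b·c/n = 796·878/4153 = 168.2851
OR_MH = (348.0970 + 337.0648) / (173.7527 + 168.2851) = 685.1618 / 342.0378 = 2.00318

2.003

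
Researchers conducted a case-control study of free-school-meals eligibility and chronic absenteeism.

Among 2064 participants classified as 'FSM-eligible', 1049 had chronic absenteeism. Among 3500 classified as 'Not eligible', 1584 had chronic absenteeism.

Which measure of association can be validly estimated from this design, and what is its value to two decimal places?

From the description: a = 1049, b = 1015, c = 1584, d = 1916.
This is a case-control study: participants were sampled on outcome status, so risks in the source population cannot be estimated directly — relative risk is not valid here. The odds ratio is the appropriate measure.
OR = (a·d)/(b·c) = (1049 × 1916) / (1015 × 1584) = 2009884 / 1607760 = 1.25011

1.25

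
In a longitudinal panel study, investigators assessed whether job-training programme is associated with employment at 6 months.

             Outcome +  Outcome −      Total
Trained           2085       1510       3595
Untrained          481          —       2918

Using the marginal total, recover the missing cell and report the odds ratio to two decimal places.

The missing cell is in the unexposed row: 2918 − 481 = 2437.
So a = 2085, b = 1510, c = 481, d = 2437.
OR = (a·d)/(b·c) = (2085 × 2437) / (1510 × 481) = 5081145 / 726310 = 6.99584

7.00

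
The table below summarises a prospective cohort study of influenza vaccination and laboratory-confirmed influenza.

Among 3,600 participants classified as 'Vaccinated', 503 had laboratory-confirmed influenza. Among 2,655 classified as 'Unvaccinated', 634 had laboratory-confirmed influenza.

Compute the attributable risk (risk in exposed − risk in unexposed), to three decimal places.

-0.099

From the description: a = 503, b = 3097, c = 634, d = 2021.
Risk in exposed = 503/3600 = 0.139722; risk in unexposed = 634/2655 = 0.238795.
Risk difference = 0.139722 − 0.238795 = -0.099073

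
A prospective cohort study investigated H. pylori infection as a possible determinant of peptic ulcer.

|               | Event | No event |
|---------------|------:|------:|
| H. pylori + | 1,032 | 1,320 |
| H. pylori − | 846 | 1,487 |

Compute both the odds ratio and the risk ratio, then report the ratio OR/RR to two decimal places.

Cells: a = 1032, b = 1320, c = 846, d = 1487.
OR = (1032·1487)/(1320·846) = 1534584/1116720 = 1.37419
Risk in exposed = 1032/2352 = 0.43878; risk in unexposed = 846/2333 = 0.36262; RR = 1.21000
OR/RR = 1.37419 / 1.21000 = 1.13569
The outcome is not rare, so the OR lies further from 1 than the RR.

1.14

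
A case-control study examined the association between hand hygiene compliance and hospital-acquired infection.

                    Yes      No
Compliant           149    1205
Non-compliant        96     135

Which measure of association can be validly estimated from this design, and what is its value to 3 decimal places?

Cells: a = 149, b = 1205, c = 96, d = 135.
This is a case-control study: participants were sampled on outcome status, so risks in the source population cannot be estimated directly — relative risk is not valid here. The odds ratio is the appropriate measure.
OR = (a·d)/(b·c) = (149 × 135) / (1205 × 96) = 20115 / 115680 = 0.17388

0.174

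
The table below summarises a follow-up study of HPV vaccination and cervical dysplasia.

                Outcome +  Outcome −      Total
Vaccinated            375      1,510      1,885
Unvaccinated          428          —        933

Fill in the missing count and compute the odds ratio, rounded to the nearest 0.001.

The missing cell is in the unexposed row: 933 − 428 = 505.
So a = 375, b = 1510, c = 428, d = 505.
OR = (a·d)/(b·c) = (375 × 505) / (1510 × 428) = 189375 / 646280 = 0.29302

0.293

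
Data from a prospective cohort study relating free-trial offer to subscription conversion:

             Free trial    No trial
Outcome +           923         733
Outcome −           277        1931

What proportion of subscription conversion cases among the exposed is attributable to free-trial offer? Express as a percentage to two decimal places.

64.23

Reading the table with exposure as columns: a = 923 (Free trial, case), b = 277 (Free trial, non-case), c = 733 (No trial, case), d = 1931.
Risk in exposed = 923/1200 = 0.76917; risk in unexposed = 733/2664 = 0.27515.
RR = 0.76917/0.27515 = 2.79544
AR% = (RR − 1)/RR × 100 = (2.79544 − 1)/2.79544 × 100 = 64.2275%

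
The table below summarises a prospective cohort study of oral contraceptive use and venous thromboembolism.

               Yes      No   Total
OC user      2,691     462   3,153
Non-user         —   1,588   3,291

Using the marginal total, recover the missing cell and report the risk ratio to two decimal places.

1.65

The missing cell is in the unexposed row: 3291 − 1588 = 1703.
So a = 2691, b = 462, c = 1703, d = 1588.
RR = [a/(a+b)] / [c/(c+d)] = (2691/3153) / (1703/3291) = 0.85347/0.51747 = 1.64931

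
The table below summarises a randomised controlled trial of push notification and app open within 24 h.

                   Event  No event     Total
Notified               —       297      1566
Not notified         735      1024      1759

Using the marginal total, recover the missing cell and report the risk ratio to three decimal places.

1.939

The missing cell is in the exposed row: 1566 − 297 = 1269.
So a = 1269, b = 297, c = 735, d = 1024.
RR = [a/(a+b)] / [c/(c+d)] = (1269/1566) / (735/1759) = 0.81034/0.41785 = 1.93932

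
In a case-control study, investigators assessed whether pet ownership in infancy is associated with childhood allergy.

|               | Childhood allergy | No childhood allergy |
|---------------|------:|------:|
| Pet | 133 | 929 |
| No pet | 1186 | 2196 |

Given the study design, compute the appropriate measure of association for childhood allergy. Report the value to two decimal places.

0.27

Cells: a = 133, b = 929, c = 1186, d = 2196.
This is a case-control study: participants were sampled on outcome status, so risks in the source population cannot be estimated directly — relative risk is not valid here. The odds ratio is the appropriate measure.
OR = (a·d)/(b·c) = (133 × 2196) / (929 × 1186) = 292068 / 1101794 = 0.26508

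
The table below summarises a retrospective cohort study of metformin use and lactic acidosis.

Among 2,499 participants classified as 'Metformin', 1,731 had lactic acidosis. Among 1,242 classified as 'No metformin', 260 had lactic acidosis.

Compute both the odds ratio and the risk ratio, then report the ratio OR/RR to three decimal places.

From the description: a = 1731, b = 768, c = 260, d = 982.
OR = (1731·982)/(768·260) = 1699842/199680 = 8.51283
Risk in exposed = 1731/2499 = 0.69268; risk in unexposed = 260/1242 = 0.20934; RR = 3.30887
OR/RR = 8.51283 / 3.30887 = 2.57273
The outcome is not rare, so the OR lies further from 1 than the RR.

2.573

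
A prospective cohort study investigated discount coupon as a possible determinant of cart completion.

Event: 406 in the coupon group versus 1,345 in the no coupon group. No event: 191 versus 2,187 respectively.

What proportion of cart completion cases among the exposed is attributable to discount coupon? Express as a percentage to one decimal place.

From the description: a = 406, b = 191, c = 1345, d = 2187.
Risk in exposed = 406/597 = 0.68007; risk in unexposed = 1345/3532 = 0.38080.
RR = 0.68007/0.38080 = 1.78587
AR% = (RR − 1)/RR × 100 = (1.78587 − 1)/1.78587 × 100 = 44.0049%

44.0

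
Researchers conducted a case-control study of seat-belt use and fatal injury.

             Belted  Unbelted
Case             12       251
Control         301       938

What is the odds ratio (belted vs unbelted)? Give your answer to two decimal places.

0.15

Reading the table with exposure as columns: a = 12 (Belted, case), b = 301 (Belted, non-case), c = 251 (Unbelted, case), d = 938.
OR = (a·d)/(b·c) = (12 × 938) / (301 × 251) = 11256 / 75551 = 0.14899
Exposure is associated with lower odds of fatal injury (OR = 0.15 < 1).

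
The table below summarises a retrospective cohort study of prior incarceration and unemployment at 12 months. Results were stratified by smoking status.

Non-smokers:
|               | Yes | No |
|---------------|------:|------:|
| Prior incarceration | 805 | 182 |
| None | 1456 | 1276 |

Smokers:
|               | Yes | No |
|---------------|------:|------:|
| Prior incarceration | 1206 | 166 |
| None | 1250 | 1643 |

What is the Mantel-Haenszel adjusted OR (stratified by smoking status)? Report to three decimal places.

OR_MH = Σ(aᵢdᵢ/nᵢ) / Σ(bᵢcᵢ/nᵢ), where nᵢ is the stratum total.
Stratum 1 (Non-smokers): n = 3719; a·d/n = 805·1276/3719 = 276.1979; b·c/n = 182·1456/3719 = 71.2536
Stratum 2 (Smokers): n = 4265; a·d/n = 1206·1643/4265 = 464.5857; b·c/n = 166·1250/4265 = 48.6518
OR_MH = (276.1979 + 464.5857) / (71.2536 + 48.6518) = 740.7836 / 119.9054 = 6.17807

6.178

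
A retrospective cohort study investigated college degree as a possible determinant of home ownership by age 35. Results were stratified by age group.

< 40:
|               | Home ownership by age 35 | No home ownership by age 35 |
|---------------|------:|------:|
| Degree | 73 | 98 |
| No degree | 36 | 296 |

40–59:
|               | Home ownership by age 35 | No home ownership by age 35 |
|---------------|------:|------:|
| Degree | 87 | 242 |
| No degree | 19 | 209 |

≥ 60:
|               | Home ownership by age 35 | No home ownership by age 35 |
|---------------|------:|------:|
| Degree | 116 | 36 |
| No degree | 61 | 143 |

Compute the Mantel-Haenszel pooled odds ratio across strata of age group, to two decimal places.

OR_MH = Σ(aᵢdᵢ/nᵢ) / Σ(bᵢcᵢ/nᵢ), where nᵢ is the stratum total.
Stratum 1 (< 40): n = 503; a·d/n = 73·296/503 = 42.9583; b·c/n = 98·36/503 = 7.0139
Stratum 2 (40–59): n = 557; a·d/n = 87·209/557 = 32.6445; b·c/n = 242·19/557 = 8.2549
Stratum 3 (≥ 60): n = 356; a·d/n = 116·143/356 = 46.5955; b·c/n = 36·61/356 = 6.1685
OR_MH = (42.9583 + 32.6445 + 46.5955) / (7.0139 + 8.2549 + 6.1685) = 122.1983 / 21.4374 = 5.70024

5.70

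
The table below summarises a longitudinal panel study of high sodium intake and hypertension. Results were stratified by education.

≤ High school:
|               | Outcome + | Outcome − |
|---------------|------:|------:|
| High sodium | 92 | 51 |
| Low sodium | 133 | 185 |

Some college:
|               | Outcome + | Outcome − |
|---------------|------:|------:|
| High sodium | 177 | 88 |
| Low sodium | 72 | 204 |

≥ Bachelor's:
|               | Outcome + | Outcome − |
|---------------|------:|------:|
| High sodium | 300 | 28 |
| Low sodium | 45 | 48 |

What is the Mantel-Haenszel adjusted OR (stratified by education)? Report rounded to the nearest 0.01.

4.69

OR_MH = Σ(aᵢdᵢ/nᵢ) / Σ(bᵢcᵢ/nᵢ), where nᵢ is the stratum total.
Stratum 1 (≤ High school): n = 461; a·d/n = 92·185/461 = 36.9197; b·c/n = 51·133/461 = 14.7137
Stratum 2 (Some college): n = 541; a·d/n = 177·204/541 = 66.7431; b·c/n = 88·72/541 = 11.7116
Stratum 3 (≥ Bachelor's): n = 421; a·d/n = 300·48/421 = 34.2043; b·c/n = 28·45/421 = 2.9929
OR_MH = (36.9197 + 66.7431 + 34.2043) / (14.7137 + 11.7116 + 2.9929) = 137.8671 / 29.4182 = 4.68646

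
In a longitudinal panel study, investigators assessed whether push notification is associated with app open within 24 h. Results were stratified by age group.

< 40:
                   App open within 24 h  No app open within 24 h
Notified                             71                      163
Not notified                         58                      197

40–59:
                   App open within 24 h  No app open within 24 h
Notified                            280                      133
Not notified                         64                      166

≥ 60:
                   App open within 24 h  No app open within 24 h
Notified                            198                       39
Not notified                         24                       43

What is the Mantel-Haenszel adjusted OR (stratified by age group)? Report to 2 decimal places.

OR_MH = Σ(aᵢdᵢ/nᵢ) / Σ(bᵢcᵢ/nᵢ), where nᵢ is the stratum total.
Stratum 1 (< 40): n = 489; a·d/n = 71·197/489 = 28.6033; b·c/n = 163·58/489 = 19.3333
Stratum 2 (40–59): n = 643; a·d/n = 280·166/643 = 72.2862; b·c/n = 133·64/643 = 13.2379
Stratum 3 (≥ 60): n = 304; a·d/n = 198·43/304 = 28.0066; b·c/n = 39·24/304 = 3.0789
OR_MH = (28.6033 + 72.2862 + 28.0066) / (19.3333 + 13.2379 + 3.0789) = 128.8960 / 35.6502 = 3.61557

3.62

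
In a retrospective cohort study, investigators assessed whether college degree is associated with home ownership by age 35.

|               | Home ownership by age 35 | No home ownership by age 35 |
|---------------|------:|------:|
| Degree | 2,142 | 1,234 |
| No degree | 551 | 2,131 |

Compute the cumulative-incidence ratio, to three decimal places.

3.088

Cells: a = 2142, b = 1234, c = 551, d = 2131.
Risk in exposed = 2142/3376 = 0.63448; risk in unexposed = 551/2682 = 0.20544.
RR = 0.63448 / 0.20544 = 3.08833
The risk among the exposed is 3.09 times that among the unexposed.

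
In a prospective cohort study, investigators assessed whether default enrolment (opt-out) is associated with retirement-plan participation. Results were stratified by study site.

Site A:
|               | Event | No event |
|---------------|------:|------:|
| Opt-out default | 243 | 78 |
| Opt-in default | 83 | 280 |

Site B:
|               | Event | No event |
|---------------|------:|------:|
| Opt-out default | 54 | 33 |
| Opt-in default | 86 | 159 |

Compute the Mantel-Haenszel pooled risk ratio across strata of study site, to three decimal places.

2.745

RR_MH = Σ(aᵢ·n₀ᵢ/nᵢ) / Σ(cᵢ·n₁ᵢ/nᵢ), with n₁ᵢ = aᵢ+bᵢ (exposed), n₀ᵢ = cᵢ+dᵢ (unexposed), nᵢ = n₁ᵢ+n₀ᵢ.
Stratum 1 (Site A): n₁ = 321, n₀ = 363, n = 684; a·n₀/n = 243·363/684 = 128.9605; c·n₁/n = 83·321/684 = 38.9518
Stratum 2 (Site B): n₁ = 87, n₀ = 245, n = 332; a·n₀/n = 54·245/332 = 39.8494; c·n₁/n = 86·87/332 = 22.5361
RR_MH = (128.9605 + 39.8494) / (38.9518 + 22.5361) = 168.8099 / 61.4879 = 2.74542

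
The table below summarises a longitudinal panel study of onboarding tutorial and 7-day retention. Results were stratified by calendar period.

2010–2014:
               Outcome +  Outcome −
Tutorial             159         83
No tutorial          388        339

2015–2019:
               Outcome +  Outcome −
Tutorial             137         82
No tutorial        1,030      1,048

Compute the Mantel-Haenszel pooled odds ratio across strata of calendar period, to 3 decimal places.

OR_MH = Σ(aᵢdᵢ/nᵢ) / Σ(bᵢcᵢ/nᵢ), where nᵢ is the stratum total.
Stratum 1 (2010–2014): n = 969; a·d/n = 159·339/969 = 55.6254; b·c/n = 83·388/969 = 33.2343
Stratum 2 (2015–2019): n = 2297; a·d/n = 137·1048/2297 = 62.5059; b·c/n = 82·1030/2297 = 36.7697
OR_MH = (55.6254 + 62.5059) / (33.2343 + 36.7697) = 118.1313 / 70.0040 = 1.68749

1.687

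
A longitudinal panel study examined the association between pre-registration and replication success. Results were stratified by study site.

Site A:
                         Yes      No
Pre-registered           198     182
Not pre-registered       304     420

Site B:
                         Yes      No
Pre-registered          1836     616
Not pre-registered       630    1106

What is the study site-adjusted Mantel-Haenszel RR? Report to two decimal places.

1.88

RR_MH = Σ(aᵢ·n₀ᵢ/nᵢ) / Σ(cᵢ·n₁ᵢ/nᵢ), with n₁ᵢ = aᵢ+bᵢ (exposed), n₀ᵢ = cᵢ+dᵢ (unexposed), nᵢ = n₁ᵢ+n₀ᵢ.
Stratum 1 (Site A): n₁ = 380, n₀ = 724, n = 1104; a·n₀/n = 198·724/1104 = 129.8478; c·n₁/n = 304·380/1104 = 104.6377
Stratum 2 (Site B): n₁ = 2452, n₀ = 1736, n = 4188; a·n₀/n = 1836·1736/4188 = 761.0544; c·n₁/n = 630·2452/4188 = 368.8539
RR_MH = (129.8478 + 761.0544) / (104.6377 + 368.8539) = 890.9023 / 473.4915 = 1.88156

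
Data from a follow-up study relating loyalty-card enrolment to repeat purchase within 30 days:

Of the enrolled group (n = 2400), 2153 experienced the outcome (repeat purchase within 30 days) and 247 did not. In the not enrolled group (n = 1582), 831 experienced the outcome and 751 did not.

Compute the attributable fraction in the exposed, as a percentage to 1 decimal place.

From the description: a = 2153, b = 247, c = 831, d = 751.
Risk in exposed = 2153/2400 = 0.89708; risk in unexposed = 831/1582 = 0.52528.
RR = 0.89708/0.52528 = 1.70780
AR% = (RR − 1)/RR × 100 = (1.70780 − 1)/1.70780 × 100 = 41.4453%

41.4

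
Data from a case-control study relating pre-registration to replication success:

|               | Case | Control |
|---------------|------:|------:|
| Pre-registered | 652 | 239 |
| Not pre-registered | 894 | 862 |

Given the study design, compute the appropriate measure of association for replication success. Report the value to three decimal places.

Cells: a = 652, b = 239, c = 894, d = 862.
This is a case-control study: participants were sampled on outcome status, so risks in the source population cannot be estimated directly — relative risk is not valid here. The odds ratio is the appropriate measure.
OR = (a·d)/(b·c) = (652 × 862) / (239 × 894) = 562024 / 213666 = 2.63039

2.630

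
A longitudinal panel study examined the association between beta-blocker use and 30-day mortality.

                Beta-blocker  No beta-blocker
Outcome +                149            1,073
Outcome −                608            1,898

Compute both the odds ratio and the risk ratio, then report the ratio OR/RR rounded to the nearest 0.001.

Reading the table with exposure as columns: a = 149 (Beta-blocker, case), b = 608 (Beta-blocker, non-case), c = 1073 (No beta-blocker, case), d = 1898.
OR = (149·1898)/(608·1073) = 282802/652384 = 0.43349
Risk in exposed = 149/757 = 0.19683; risk in unexposed = 1073/2971 = 0.36116; RR = 0.54500
OR/RR = 0.43349 / 0.54500 = 0.79540
The outcome is not rare, so the OR lies further from 1 than the RR.

0.795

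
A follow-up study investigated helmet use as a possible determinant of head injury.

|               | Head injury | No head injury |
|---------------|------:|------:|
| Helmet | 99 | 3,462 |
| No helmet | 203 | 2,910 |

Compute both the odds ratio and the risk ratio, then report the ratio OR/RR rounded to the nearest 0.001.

0.962

Cells: a = 99, b = 3462, c = 203, d = 2910.
OR = (99·2910)/(3462·203) = 288090/702786 = 0.40993
Risk in exposed = 99/3561 = 0.02780; risk in unexposed = 203/3113 = 0.06521; RR = 0.42633
OR/RR = 0.40993 / 0.42633 = 0.96152
The outcome is rare in both groups, so OR ≈ RR (ratio near 1).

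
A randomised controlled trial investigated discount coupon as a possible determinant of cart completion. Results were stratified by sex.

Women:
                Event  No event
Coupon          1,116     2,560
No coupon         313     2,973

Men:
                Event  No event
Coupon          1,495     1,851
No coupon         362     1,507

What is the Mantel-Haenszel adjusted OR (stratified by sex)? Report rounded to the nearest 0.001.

3.730

OR_MH = Σ(aᵢdᵢ/nᵢ) / Σ(bᵢcᵢ/nᵢ), where nᵢ is the stratum total.
Stratum 1 (Women): n = 6962; a·d/n = 1116·2973/6962 = 476.5682; b·c/n = 2560·313/6962 = 115.0934
Stratum 2 (Men): n = 5215; a·d/n = 1495·1507/5215 = 432.0163; b·c/n = 1851·362/5215 = 128.4874
OR_MH = (476.5682 + 432.0163) / (115.0934 + 128.4874) = 908.5845 / 243.5808 = 3.73012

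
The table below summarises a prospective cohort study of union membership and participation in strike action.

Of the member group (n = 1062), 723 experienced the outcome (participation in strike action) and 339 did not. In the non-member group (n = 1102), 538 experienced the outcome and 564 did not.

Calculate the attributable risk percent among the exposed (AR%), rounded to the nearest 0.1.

From the description: a = 723, b = 339, c = 538, d = 564.
Risk in exposed = 723/1062 = 0.68079; risk in unexposed = 538/1102 = 0.48820.
RR = 0.68079/0.48820 = 1.39448
AR% = (RR − 1)/RR × 100 = (1.39448 − 1)/1.39448 × 100 = 28.2888%

28.3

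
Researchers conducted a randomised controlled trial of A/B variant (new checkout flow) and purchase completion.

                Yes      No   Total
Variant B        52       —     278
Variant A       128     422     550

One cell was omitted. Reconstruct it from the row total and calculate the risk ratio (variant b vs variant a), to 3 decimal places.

0.804

The missing cell is in the exposed row: 278 − 52 = 226.
So a = 52, b = 226, c = 128, d = 422.
RR = [a/(a+b)] / [c/(c+d)] = (52/278) / (128/550) = 0.18705/0.23273 = 0.80373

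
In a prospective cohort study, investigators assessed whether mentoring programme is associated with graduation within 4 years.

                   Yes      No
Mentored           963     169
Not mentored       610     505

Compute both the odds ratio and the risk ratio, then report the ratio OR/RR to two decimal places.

Cells: a = 963, b = 169, c = 610, d = 505.
OR = (963·505)/(169·610) = 486315/103090 = 4.71738
Risk in exposed = 963/1132 = 0.85071; risk in unexposed = 610/1115 = 0.54709; RR = 1.55498
OR/RR = 4.71738 / 1.55498 = 3.03373
The outcome is not rare, so the OR lies further from 1 than the RR.

3.03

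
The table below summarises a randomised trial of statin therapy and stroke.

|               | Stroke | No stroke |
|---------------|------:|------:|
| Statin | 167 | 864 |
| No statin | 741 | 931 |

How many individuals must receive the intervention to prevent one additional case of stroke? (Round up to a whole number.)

Risk in treated group = 167/1031 = 0.16198; risk in control = 741/1672 = 0.44318.
Absolute risk reduction = 0.44318 − 0.16198 = 0.28120
NNT = 1 / ARR = 1 / 0.28120 = 3.556 → round up → 4

4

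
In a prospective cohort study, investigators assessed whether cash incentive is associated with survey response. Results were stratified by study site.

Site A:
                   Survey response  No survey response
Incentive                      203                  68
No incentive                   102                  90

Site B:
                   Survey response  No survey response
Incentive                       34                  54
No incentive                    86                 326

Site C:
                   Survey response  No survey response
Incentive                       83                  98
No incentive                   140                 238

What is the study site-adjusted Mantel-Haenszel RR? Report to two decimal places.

1.40

RR_MH = Σ(aᵢ·n₀ᵢ/nᵢ) / Σ(cᵢ·n₁ᵢ/nᵢ), with n₁ᵢ = aᵢ+bᵢ (exposed), n₀ᵢ = cᵢ+dᵢ (unexposed), nᵢ = n₁ᵢ+n₀ᵢ.
Stratum 1 (Site A): n₁ = 271, n₀ = 192, n = 463; a·n₀/n = 203·192/463 = 84.1814; c·n₁/n = 102·271/463 = 59.7019
Stratum 2 (Site B): n₁ = 88, n₀ = 412, n = 500; a·n₀/n = 34·412/500 = 28.0160; c·n₁/n = 86·88/500 = 15.1360
Stratum 3 (Site C): n₁ = 181, n₀ = 378, n = 559; a·n₀/n = 83·378/559 = 56.1252; c·n₁/n = 140·181/559 = 45.3309
RR_MH = (84.1814 + 28.0160 + 56.1252) / (59.7019 + 15.1360 + 45.3309) = 168.3226 / 120.1689 = 1.40072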